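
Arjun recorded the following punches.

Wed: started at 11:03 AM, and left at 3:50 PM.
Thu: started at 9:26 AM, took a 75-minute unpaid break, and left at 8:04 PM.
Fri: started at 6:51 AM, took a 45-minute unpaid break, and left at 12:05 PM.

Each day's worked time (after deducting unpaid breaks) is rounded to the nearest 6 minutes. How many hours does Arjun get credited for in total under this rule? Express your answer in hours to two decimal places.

Wed: 11:03 AM–3:50 PM = 4 h 47 min → rounds to 4 h 48 min
Thu: 9:26 AM–8:04 PM = 10 h 38 min − 75 min = 9 h 23 min → rounds to 9 h 24 min
Fri: 6:51 AM–12:05 PM = 5 h 14 min − 45 min = 4 h 29 min → rounds to 4 h 30 min
Total credited: 18 h 42 min.

18.70 hours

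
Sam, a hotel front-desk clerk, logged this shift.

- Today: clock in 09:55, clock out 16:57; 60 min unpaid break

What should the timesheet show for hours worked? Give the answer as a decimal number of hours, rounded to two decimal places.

6.03 hours

Today: 09:55–16:57 = 7 h 2 min; less 60 min break → 6 h 2 min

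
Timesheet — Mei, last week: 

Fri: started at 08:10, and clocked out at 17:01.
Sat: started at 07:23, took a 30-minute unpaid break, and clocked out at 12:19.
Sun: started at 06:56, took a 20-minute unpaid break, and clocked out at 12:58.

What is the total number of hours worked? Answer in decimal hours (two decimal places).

18.98 hours

Fri: 08:10–17:01 = 8 h 51 min
Sat: 07:23–12:19 = 4 h 56 min; less 30 min break → 4 h 26 min
Sun: 06:56–12:58 = 6 h 2 min; less 20 min break → 5 h 42 min
Total: 8 h 51 min + 4 h 26 min + 5 h 42 min = 18 h 59 min.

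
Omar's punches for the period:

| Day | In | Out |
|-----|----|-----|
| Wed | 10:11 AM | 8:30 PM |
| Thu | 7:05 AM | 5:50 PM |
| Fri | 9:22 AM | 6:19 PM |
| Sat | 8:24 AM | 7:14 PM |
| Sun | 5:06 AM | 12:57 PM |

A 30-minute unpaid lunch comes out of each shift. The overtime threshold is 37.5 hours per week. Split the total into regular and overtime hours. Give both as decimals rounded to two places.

Wed: 10:11 AM–8:30 PM = 10 h 19 min; less 30 min break → 9 h 49 min
Thu: 7:05 AM–5:50 PM = 10 h 45 min; less 30 min break → 10 h 15 min
Fri: 9:22 AM–6:19 PM = 8 h 57 min; less 30 min break → 8 h 27 min
Sat: 8:24 AM–7:14 PM = 10 h 50 min; less 30 min break → 10 h 20 min
Sun: 5:06 AM–12:57 PM = 7 h 51 min; less 30 min break → 7 h 21 min
Total worked: 46 h 12 min = 46.20 h.
Threshold 37.5 h → overtime 8 h 42 min, regular 37 h 30 min.

Regular 37.50 hours, overtime 8.70 hours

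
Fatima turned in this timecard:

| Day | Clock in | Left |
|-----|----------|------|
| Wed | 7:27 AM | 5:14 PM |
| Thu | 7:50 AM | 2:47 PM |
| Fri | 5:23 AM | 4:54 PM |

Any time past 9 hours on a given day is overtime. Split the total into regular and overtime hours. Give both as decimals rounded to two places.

Regular 24.95 hours, overtime 3.30 hours

Wed: 7:27 AM–5:14 PM = 9 h 47 min
Thu: 7:50 AM–2:47 PM = 6 h 57 min
Fri: 5:23 AM–4:54 PM = 11 h 31 min
Wed reg 9 h 0 min / OT 0 h 47 min; Thu reg 6 h 57 min / OT 0 h 0 min; Fri reg 9 h 0 min / OT 2 h 31 min.
Totals: regular 24 h 57 min, overtime 3 h 18 min.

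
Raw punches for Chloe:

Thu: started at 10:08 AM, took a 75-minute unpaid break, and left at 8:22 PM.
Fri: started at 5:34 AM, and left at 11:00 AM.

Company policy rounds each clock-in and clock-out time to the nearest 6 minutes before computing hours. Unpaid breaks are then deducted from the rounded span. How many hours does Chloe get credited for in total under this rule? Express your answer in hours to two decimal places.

14.45 hours

Thu: in 10:08 AM→10:06 AM, out 8:22 PM→8:24 PM; 10 h 18 min − 75 min = 9 h 3 min
Fri: in 5:34 AM→5:36 AM, out 11:00 AM→11:00 AM; 5 h 24 min
Total credited: 14 h 27 min.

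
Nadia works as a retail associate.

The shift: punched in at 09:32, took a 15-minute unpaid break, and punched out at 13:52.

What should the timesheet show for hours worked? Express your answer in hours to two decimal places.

The shift: 09:32–13:52 = 4 h 20 min; less 15 min break → 4 h 5 min

4.08 hours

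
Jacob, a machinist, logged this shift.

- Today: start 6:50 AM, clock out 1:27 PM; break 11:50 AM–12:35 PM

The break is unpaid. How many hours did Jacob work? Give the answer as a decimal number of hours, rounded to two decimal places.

5.87 hours

Today: 6:50 AM–1:27 PM = 6 h 37 min; less 45 min break → 5 h 52 min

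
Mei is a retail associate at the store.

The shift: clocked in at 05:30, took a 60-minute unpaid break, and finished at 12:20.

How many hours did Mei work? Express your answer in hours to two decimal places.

The shift: 05:30–12:20 = 6 h 50 min; less 60 min break → 5 h 50 min

5.83 hours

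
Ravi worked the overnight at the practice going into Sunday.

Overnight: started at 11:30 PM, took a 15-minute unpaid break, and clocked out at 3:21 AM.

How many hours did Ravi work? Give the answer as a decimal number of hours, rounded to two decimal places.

Overnight: 11:30 PM → midnight = 0 h 30 min; midnight → 3:21 AM = 3 h 21 min; span 3 h 51 min; less 15 min break → 3 h 36 min

3.60 hours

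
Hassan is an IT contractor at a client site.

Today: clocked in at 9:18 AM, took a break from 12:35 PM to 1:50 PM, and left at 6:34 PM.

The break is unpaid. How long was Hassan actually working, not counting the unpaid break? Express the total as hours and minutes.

8 h 1 min

Today: 9:18 AM–6:34 PM = 9 h 16 min; less 75 min break → 8 h 1 min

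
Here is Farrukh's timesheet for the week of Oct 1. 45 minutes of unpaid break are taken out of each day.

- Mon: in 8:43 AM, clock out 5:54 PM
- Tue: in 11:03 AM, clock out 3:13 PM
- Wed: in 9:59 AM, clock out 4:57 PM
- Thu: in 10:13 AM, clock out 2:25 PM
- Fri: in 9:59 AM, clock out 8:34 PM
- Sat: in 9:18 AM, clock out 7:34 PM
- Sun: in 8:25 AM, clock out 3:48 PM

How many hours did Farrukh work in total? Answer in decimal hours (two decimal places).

Mon: 8:43 AM–5:54 PM = 9 h 11 min; less 45 min break → 8 h 26 min
Tue: 11:03 AM–3:13 PM = 4 h 10 min; less 45 min break → 3 h 25 min
Wed: 9:59 AM–4:57 PM = 6 h 58 min; less 45 min break → 6 h 13 min
Thu: 10:13 AM–2:25 PM = 4 h 12 min; less 45 min break → 3 h 27 min
Fri: 9:59 AM–8:34 PM = 10 h 35 min; less 45 min break → 9 h 50 min
Sat: 9:18 AM–7:34 PM = 10 h 16 min; less 45 min break → 9 h 31 min
Sun: 8:25 AM–3:48 PM = 7 h 23 min; less 45 min break → 6 h 38 min
Total: 8 h 26 min + 3 h 25 min + 6 h 13 min + 3 h 27 min + 9 h 50 min + 9 h 31 min + 6 h 38 min = 47 h 30 min.

47.50 hours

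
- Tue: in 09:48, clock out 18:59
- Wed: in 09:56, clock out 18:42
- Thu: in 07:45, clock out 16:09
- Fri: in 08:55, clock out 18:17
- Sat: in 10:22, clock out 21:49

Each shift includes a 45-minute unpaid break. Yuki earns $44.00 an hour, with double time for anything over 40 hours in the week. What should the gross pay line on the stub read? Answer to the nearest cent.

Tue: 09:48–18:59 = 9 h 11 min; less 45 min break → 8 h 26 min
Wed: 09:56–18:42 = 8 h 46 min; less 45 min break → 8 h 1 min
Thu: 07:45–16:09 = 8 h 24 min; less 45 min break → 7 h 39 min
Fri: 08:55–18:17 = 9 h 22 min; less 45 min break → 8 h 37 min
Sat: 10:22–21:49 = 11 h 27 min; less 45 min break → 10 h 42 min
Total worked: 43 h 25 min = 2605 min.
Regular 40 h 0 min = 2400 min at $44.00/h; overtime 3 h 25 min = 205 min at $88.00/h.
Pay = (2400 × $44.00 + 205 × $88.00) ÷ 60 = $2060.67.

$2060.67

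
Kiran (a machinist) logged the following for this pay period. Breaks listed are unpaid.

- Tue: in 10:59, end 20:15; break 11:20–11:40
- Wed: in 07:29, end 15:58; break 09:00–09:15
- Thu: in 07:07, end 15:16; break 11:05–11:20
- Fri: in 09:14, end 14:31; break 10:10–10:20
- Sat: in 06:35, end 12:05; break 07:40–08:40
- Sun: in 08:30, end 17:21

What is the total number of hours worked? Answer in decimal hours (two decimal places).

Tue: 10:59–20:15 = 9 h 16 min; less 20 min break → 8 h 56 min
Wed: 07:29–15:58 = 8 h 29 min; less 15 min break → 8 h 14 min
Thu: 07:07–15:16 = 8 h 9 min; less 15 min break → 7 h 54 min
Fri: 09:14–14:31 = 5 h 17 min; less 10 min break → 5 h 7 min
Sat: 06:35–12:05 = 5 h 30 min; less 60 min break → 4 h 30 min
Sun: 08:30–17:21 = 8 h 51 min
Total: 8 h 56 min + 8 h 14 min + 7 h 54 min + 5 h 7 min + 4 h 30 min + 8 h 51 min = 43 h 32 min.

43.53 hours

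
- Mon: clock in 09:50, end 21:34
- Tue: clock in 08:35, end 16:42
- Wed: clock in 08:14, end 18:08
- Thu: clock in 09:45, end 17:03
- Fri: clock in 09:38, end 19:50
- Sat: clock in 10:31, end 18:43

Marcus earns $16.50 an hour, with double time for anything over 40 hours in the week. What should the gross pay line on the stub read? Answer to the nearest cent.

$1169.85

Mon: 09:50–21:34 = 11 h 44 min
Tue: 08:35–16:42 = 8 h 7 min
Wed: 08:14–18:08 = 9 h 54 min
Thu: 09:45–17:03 = 7 h 18 min
Fri: 09:38–19:50 = 10 h 12 min
Sat: 10:31–18:43 = 8 h 12 min
Total worked: 55 h 27 min = 3327 min.
Regular 40 h 0 min = 2400 min at $16.50/h; overtime 15 h 27 min = 927 min at $33.00/h.
Pay = (2400 × $16.50 + 927 × $33.00) ÷ 60 = $1169.85.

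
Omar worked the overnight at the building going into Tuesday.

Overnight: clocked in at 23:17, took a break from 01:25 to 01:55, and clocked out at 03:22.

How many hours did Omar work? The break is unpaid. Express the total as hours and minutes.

3 h 35 min

Overnight: 23:17 → midnight = 0 h 43 min; midnight → 03:22 = 3 h 22 min; span 4 h 5 min; less 30 min break → 3 h 35 min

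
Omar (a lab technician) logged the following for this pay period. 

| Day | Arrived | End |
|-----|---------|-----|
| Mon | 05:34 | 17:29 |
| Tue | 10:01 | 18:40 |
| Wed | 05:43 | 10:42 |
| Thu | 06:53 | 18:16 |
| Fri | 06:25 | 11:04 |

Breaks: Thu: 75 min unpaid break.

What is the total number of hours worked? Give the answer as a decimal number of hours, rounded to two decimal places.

Mon: 05:34–17:29 = 11 h 55 min
Tue: 10:01–18:40 = 8 h 39 min
Wed: 05:43–10:42 = 4 h 59 min
Thu: 06:53–18:16 = 11 h 23 min; less 75 min break → 10 h 8 min
Fri: 06:25–11:04 = 4 h 39 min
Total: 11 h 55 min + 8 h 39 min + 4 h 59 min + 10 h 8 min + 4 h 39 min = 40 h 20 min.

40.33 hours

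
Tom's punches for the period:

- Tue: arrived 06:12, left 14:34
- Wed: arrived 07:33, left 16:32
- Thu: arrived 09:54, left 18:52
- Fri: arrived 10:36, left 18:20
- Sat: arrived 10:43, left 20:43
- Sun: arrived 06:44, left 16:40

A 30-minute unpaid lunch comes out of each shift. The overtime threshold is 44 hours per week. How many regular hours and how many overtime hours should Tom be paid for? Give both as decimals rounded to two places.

Regular 44.00 hours, overtime 6.98 hours

Tue: 06:12–14:34 = 8 h 22 min; less 30 min break → 7 h 52 min
Wed: 07:33–16:32 = 8 h 59 min; less 30 min break → 8 h 29 min
Thu: 09:54–18:52 = 8 h 58 min; less 30 min break → 8 h 28 min
Fri: 10:36–18:20 = 7 h 44 min; less 30 min break → 7 h 14 min
Sat: 10:43–20:43 = 10 h 0 min; less 30 min break → 9 h 30 min
Sun: 06:44–16:40 = 9 h 56 min; less 30 min break → 9 h 26 min
Total worked: 50 h 59 min = 50.98 h.
Threshold 44 h → overtime 6 h 59 min, regular 44 h 0 min.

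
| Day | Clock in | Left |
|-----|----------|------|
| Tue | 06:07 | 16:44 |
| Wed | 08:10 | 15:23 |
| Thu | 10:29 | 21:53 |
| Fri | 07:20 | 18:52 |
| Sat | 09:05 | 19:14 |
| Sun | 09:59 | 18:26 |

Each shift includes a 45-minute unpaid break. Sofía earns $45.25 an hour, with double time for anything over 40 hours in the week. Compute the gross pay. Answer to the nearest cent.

$3155.43

Tue: 06:07–16:44 = 10 h 37 min; less 45 min break → 9 h 52 min
Wed: 08:10–15:23 = 7 h 13 min; less 45 min break → 6 h 28 min
Thu: 10:29–21:53 = 11 h 24 min; less 45 min break → 10 h 39 min
Fri: 07:20–18:52 = 11 h 32 min; less 45 min break → 10 h 47 min
Sat: 09:05–19:14 = 10 h 9 min; less 45 min break → 9 h 24 min
Sun: 09:59–18:26 = 8 h 27 min; less 45 min break → 7 h 42 min
Total worked: 54 h 52 min = 3292 min.
Regular 40 h 0 min = 2400 min at $45.25/h; overtime 14 h 52 min = 892 min at $90.50/h.
Pay = (2400 × $45.25 + 892 × $90.50) ÷ 60 = $3155.43.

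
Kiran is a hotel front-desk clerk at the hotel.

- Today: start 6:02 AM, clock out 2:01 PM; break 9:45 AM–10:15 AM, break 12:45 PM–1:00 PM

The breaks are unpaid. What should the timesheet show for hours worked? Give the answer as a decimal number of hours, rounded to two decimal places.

Today: 6:02 AM–2:01 PM = 7 h 59 min; less 45 min break → 7 h 14 min

7.23 hours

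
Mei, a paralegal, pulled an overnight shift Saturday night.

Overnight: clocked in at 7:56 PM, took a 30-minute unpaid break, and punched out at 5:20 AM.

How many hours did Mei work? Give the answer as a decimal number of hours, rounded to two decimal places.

Overnight: 7:56 PM → midnight = 4 h 4 min; midnight → 5:20 AM = 5 h 20 min; span 9 h 24 min; less 30 min break → 8 h 54 min

8.90 hours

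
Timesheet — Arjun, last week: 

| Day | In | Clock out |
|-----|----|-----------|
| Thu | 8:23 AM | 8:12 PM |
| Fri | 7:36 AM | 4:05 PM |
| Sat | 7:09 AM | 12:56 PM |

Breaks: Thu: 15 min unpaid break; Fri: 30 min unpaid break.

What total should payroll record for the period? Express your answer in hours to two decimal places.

Thu: 8:23 AM–8:12 PM = 11 h 49 min; less 15 min break → 11 h 34 min
Fri: 7:36 AM–4:05 PM = 8 h 29 min; less 30 min break → 7 h 59 min
Sat: 7:09 AM–12:56 PM = 5 h 47 min
Total: 11 h 34 min + 7 h 59 min + 5 h 47 min = 25 h 20 min.

25.33 hours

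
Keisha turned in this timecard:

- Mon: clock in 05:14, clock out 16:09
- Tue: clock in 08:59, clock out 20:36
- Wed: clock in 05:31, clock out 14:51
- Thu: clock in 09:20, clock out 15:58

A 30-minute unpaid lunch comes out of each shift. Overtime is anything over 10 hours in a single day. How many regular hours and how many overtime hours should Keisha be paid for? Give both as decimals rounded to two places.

Mon: 05:14–16:09 = 10 h 55 min; less 30 min break → 10 h 25 min
Tue: 08:59–20:36 = 11 h 37 min; less 30 min break → 11 h 7 min
Wed: 05:31–14:51 = 9 h 20 min; less 30 min break → 8 h 50 min
Thu: 09:20–15:58 = 6 h 38 min; less 30 min break → 6 h 8 min
Mon reg 10 h 0 min / OT 0 h 25 min; Tue reg 10 h 0 min / OT 1 h 7 min; Wed reg 8 h 50 min / OT 0 h 0 min; Thu reg 6 h 8 min / OT 0 h 0 min.
Totals: regular 34 h 58 min, overtime 1 h 32 min.

Regular 34.97 hours, overtime 1.53 hours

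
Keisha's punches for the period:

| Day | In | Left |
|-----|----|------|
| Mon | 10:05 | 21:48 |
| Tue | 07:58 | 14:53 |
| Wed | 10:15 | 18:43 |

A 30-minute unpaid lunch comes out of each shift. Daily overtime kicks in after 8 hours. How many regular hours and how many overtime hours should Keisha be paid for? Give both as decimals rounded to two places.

Mon: 10:05–21:48 = 11 h 43 min; less 30 min break → 11 h 13 min
Tue: 07:58–14:53 = 6 h 55 min; less 30 min break → 6 h 25 min
Wed: 10:15–18:43 = 8 h 28 min; less 30 min break → 7 h 58 min
Mon reg 8 h 0 min / OT 3 h 13 min; Tue reg 6 h 25 min / OT 0 h 0 min; Wed reg 7 h 58 min / OT 0 h 0 min.
Totals: regular 22 h 23 min, overtime 3 h 13 min.

Regular 22.38 hours, overtime 3.22 hours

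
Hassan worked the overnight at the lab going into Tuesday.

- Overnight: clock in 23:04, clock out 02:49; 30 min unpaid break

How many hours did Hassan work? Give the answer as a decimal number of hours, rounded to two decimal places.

Overnight: 23:04 → midnight = 0 h 56 min; midnight → 02:49 = 2 h 49 min; span 3 h 45 min; less 30 min break → 3 h 15 min

3.25 hours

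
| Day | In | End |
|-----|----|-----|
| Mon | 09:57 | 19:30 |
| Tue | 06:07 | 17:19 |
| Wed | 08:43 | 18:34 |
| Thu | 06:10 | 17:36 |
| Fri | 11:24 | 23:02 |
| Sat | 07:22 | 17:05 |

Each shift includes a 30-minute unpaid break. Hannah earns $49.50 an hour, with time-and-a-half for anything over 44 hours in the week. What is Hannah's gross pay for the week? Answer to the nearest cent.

$3394.46

Mon: 09:57–19:30 = 9 h 33 min; less 30 min break → 9 h 3 min
Tue: 06:07–17:19 = 11 h 12 min; less 30 min break → 10 h 42 min
Wed: 08:43–18:34 = 9 h 51 min; less 30 min break → 9 h 21 min
Thu: 06:10–17:36 = 11 h 26 min; less 30 min break → 10 h 56 min
Fri: 11:24–23:02 = 11 h 38 min; less 30 min break → 11 h 8 min
Sat: 07:22–17:05 = 9 h 43 min; less 30 min break → 9 h 13 min
Total worked: 60 h 23 min = 3623 min.
Regular 44 h 0 min = 2640 min at $49.50/h; overtime 16 h 23 min = 983 min at $74.25/h.
Pay = (2640 × $49.50 + 983 × $74.25) ÷ 60 = $3394.46.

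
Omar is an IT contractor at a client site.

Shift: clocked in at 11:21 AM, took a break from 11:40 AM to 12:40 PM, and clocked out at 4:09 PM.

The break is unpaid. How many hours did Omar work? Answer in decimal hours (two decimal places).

Shift: 11:21 AM–4:09 PM = 4 h 48 min; less 60 min break → 3 h 48 min

3.80 hours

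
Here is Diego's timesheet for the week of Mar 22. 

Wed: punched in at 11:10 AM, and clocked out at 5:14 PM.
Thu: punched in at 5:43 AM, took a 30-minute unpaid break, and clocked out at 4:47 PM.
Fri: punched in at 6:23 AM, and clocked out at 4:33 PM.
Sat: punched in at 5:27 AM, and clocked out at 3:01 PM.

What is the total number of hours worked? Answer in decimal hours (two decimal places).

36.37 hours

Wed: 11:10 AM–5:14 PM = 6 h 4 min
Thu: 5:43 AM–4:47 PM = 11 h 4 min; less 30 min break → 10 h 34 min
Fri: 6:23 AM–4:33 PM = 10 h 10 min
Sat: 5:27 AM–3:01 PM = 9 h 34 min
Total: 6 h 4 min + 10 h 34 min + 10 h 10 min + 9 h 34 min = 36 h 22 min.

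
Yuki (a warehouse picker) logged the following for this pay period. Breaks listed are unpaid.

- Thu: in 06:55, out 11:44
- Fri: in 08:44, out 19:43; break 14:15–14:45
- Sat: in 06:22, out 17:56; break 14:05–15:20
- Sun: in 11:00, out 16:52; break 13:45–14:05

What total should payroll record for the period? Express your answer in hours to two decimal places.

Thu: 06:55–11:44 = 4 h 49 min
Fri: 08:44–19:43 = 10 h 59 min; less 30 min break → 10 h 29 min
Sat: 06:22–17:56 = 11 h 34 min; less 75 min break → 10 h 19 min
Sun: 11:00–16:52 = 5 h 52 min; less 20 min break → 5 h 32 min
Total: 4 h 49 min + 10 h 29 min + 10 h 19 min + 5 h 32 min = 31 h 9 min.

31.15 hours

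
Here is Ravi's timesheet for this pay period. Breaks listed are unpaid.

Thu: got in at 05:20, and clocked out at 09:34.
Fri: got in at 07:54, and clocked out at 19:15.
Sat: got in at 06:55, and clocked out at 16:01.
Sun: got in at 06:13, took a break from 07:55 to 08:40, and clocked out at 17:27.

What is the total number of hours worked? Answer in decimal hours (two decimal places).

Thu: 05:20–09:34 = 4 h 14 min
Fri: 07:54–19:15 = 11 h 21 min
Sat: 06:55–16:01 = 9 h 6 min
Sun: 06:13–17:27 = 11 h 14 min; less 45 min break → 10 h 29 min
Total: 4 h 14 min + 11 h 21 min + 9 h 6 min + 10 h 29 min = 35 h 10 min.

35.17 hours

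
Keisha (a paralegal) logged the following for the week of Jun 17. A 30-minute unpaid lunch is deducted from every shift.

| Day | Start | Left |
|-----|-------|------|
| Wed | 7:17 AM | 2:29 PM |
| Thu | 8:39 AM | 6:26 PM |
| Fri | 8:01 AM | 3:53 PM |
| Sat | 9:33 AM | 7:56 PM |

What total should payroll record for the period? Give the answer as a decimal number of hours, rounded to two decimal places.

33.23 hours

Wed: 7:17 AM–2:29 PM = 7 h 12 min; less 30 min break → 6 h 42 min
Thu: 8:39 AM–6:26 PM = 9 h 47 min; less 30 min break → 9 h 17 min
Fri: 8:01 AM–3:53 PM = 7 h 52 min; less 30 min break → 7 h 22 min
Sat: 9:33 AM–7:56 PM = 10 h 23 min; less 30 min break → 9 h 53 min
Total: 6 h 42 min + 9 h 17 min + 7 h 22 min + 9 h 53 min = 33 h 14 min.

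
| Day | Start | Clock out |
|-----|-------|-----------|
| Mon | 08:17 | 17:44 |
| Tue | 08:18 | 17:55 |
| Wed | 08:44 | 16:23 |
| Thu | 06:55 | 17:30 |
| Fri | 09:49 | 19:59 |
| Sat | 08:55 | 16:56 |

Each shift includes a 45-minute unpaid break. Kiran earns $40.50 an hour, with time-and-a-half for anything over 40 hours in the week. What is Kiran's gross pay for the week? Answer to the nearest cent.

$2287.24

Mon: 08:17–17:44 = 9 h 27 min; less 45 min break → 8 h 42 min
Tue: 08:18–17:55 = 9 h 37 min; less 45 min break → 8 h 52 min
Wed: 08:44–16:23 = 7 h 39 min; less 45 min break → 6 h 54 min
Thu: 06:55–17:30 = 10 h 35 min; less 45 min break → 9 h 50 min
Fri: 09:49–19:59 = 10 h 10 min; less 45 min break → 9 h 25 min
Sat: 08:55–16:56 = 8 h 1 min; less 45 min break → 7 h 16 min
Total worked: 50 h 59 min = 3059 min.
Regular 40 h 0 min = 2400 min at $40.50/h; overtime 10 h 59 min = 659 min at $60.75/h.
Pay = (2400 × $40.50 + 659 × $60.75) ÷ 60 = $2287.24.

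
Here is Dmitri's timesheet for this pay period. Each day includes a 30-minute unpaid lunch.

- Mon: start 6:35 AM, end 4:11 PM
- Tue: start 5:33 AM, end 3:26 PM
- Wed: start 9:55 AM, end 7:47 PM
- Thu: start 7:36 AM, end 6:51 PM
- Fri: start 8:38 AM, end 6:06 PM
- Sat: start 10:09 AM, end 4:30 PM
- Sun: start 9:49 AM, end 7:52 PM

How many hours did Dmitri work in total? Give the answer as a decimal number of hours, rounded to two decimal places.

62.97 hours

Mon: 6:35 AM–4:11 PM = 9 h 36 min; less 30 min break → 9 h 6 min
Tue: 5:33 AM–3:26 PM = 9 h 53 min; less 30 min break → 9 h 23 min
Wed: 9:55 AM–7:47 PM = 9 h 52 min; less 30 min break → 9 h 22 min
Thu: 7:36 AM–6:51 PM = 11 h 15 min; less 30 min break → 10 h 45 min
Fri: 8:38 AM–6:06 PM = 9 h 28 min; less 30 min break → 8 h 58 min
Sat: 10:09 AM–4:30 PM = 6 h 21 min; less 30 min break → 5 h 51 min
Sun: 9:49 AM–7:52 PM = 10 h 3 min; less 30 min break → 9 h 33 min
Total: 9 h 6 min + 9 h 23 min + 9 h 22 min + 10 h 45 min + 8 h 58 min + 5 h 51 min + 9 h 33 min = 62 h 58 min.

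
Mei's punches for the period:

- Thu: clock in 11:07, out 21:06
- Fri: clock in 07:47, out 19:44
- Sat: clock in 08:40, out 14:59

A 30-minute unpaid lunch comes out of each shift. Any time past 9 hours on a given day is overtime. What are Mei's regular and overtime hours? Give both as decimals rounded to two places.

Thu: 11:07–21:06 = 9 h 59 min; less 30 min break → 9 h 29 min
Fri: 07:47–19:44 = 11 h 57 min; less 30 min break → 11 h 27 min
Sat: 08:40–14:59 = 6 h 19 min; less 30 min break → 5 h 49 min
Thu reg 9 h 0 min / OT 0 h 29 min; Fri reg 9 h 0 min / OT 2 h 27 min; Sat reg 5 h 49 min / OT 0 h 0 min.
Totals: regular 23 h 49 min, overtime 2 h 56 min.

Regular 23.82 hours, overtime 2.93 hours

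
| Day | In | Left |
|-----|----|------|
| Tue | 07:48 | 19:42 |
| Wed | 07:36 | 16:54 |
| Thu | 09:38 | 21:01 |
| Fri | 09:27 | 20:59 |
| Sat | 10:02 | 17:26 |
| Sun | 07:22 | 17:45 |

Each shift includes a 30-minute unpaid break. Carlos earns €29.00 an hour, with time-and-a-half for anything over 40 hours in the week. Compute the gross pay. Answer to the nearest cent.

Tue: 07:48–19:42 = 11 h 54 min; less 30 min break → 11 h 24 min
Wed: 07:36–16:54 = 9 h 18 min; less 30 min break → 8 h 48 min
Thu: 09:38–21:01 = 11 h 23 min; less 30 min break → 10 h 53 min
Fri: 09:27–20:59 = 11 h 32 min; less 30 min break → 11 h 2 min
Sat: 10:02–17:26 = 7 h 24 min; less 30 min break → 6 h 54 min
Sun: 07:22–17:45 = 10 h 23 min; less 30 min break → 9 h 53 min
Total worked: 58 h 54 min = 3534 min.
Regular 40 h 0 min = 2400 min at €29.00/h; overtime 18 h 54 min = 1134 min at €43.50/h.
Pay = (2400 × €29.00 + 1134 × €43.50) ÷ 60 = €1982.15.

€1982.15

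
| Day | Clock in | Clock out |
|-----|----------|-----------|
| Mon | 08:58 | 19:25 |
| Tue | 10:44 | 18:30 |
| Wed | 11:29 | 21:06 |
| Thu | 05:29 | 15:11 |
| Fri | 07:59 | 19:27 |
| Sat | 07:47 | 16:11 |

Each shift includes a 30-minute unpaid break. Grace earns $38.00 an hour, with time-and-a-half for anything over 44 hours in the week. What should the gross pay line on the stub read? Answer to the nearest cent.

$2264.80

Mon: 08:58–19:25 = 10 h 27 min; less 30 min break → 9 h 57 min
Tue: 10:44–18:30 = 7 h 46 min; less 30 min break → 7 h 16 min
Wed: 11:29–21:06 = 9 h 37 min; less 30 min break → 9 h 7 min
Thu: 05:29–15:11 = 9 h 42 min; less 30 min break → 9 h 12 min
Fri: 07:59–19:27 = 11 h 28 min; less 30 min break → 10 h 58 min
Sat: 07:47–16:11 = 8 h 24 min; less 30 min break → 7 h 54 min
Total worked: 54 h 24 min = 3264 min.
Regular 44 h 0 min = 2640 min at $38.00/h; overtime 10 h 24 min = 624 min at $57.00/h.
Pay = (2640 × $38.00 + 624 × $57.00) ÷ 60 = $2264.80.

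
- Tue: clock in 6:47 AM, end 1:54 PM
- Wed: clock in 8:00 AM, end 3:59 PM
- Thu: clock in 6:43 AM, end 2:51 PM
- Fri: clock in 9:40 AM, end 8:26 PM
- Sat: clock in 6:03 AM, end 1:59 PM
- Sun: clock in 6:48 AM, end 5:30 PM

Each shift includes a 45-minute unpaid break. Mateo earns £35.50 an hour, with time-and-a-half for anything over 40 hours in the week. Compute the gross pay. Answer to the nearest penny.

£1853.10

Tue: 6:47 AM–1:54 PM = 7 h 7 min; less 45 min break → 6 h 22 min
Wed: 8:00 AM–3:59 PM = 7 h 59 min; less 45 min break → 7 h 14 min
Thu: 6:43 AM–2:51 PM = 8 h 8 min; less 45 min break → 7 h 23 min
Fri: 9:40 AM–8:26 PM = 10 h 46 min; less 45 min break → 10 h 1 min
Sat: 6:03 AM–1:59 PM = 7 h 56 min; less 45 min break → 7 h 11 min
Sun: 6:48 AM–5:30 PM = 10 h 42 min; less 45 min break → 9 h 57 min
Total worked: 48 h 8 min = 2888 min.
Regular 40 h 0 min = 2400 min at £35.50/h; overtime 8 h 8 min = 488 min at £53.25/h.
Pay = (2400 × £35.50 + 488 × £53.25) ÷ 60 = £1853.10.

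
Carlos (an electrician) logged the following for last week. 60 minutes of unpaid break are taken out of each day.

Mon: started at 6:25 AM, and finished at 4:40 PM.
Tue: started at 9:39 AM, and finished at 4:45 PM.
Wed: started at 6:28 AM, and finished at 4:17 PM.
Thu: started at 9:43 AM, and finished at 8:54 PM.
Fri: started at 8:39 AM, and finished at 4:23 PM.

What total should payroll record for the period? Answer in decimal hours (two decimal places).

41.08 hours

Mon: 6:25 AM–4:40 PM = 10 h 15 min; less 60 min break → 9 h 15 min
Tue: 9:39 AM–4:45 PM = 7 h 6 min; less 60 min break → 6 h 6 min
Wed: 6:28 AM–4:17 PM = 9 h 49 min; less 60 min break → 8 h 49 min
Thu: 9:43 AM–8:54 PM = 11 h 11 min; less 60 min break → 10 h 11 min
Fri: 8:39 AM–4:23 PM = 7 h 44 min; less 60 min break → 6 h 44 min
Total: 9 h 15 min + 6 h 6 min + 8 h 49 min + 10 h 11 min + 6 h 44 min = 41 h 5 min.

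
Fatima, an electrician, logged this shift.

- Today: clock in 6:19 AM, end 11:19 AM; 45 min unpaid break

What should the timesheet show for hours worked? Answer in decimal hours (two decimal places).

Today: 6:19 AM–11:19 AM = 5 h 0 min; less 45 min break → 4 h 15 min

4.25 hours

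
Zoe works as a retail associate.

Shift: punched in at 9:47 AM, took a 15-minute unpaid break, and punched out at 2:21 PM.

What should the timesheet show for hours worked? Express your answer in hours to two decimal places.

4.32 hours

Shift: 9:47 AM–2:21 PM = 4 h 34 min; less 15 min break → 4 h 19 min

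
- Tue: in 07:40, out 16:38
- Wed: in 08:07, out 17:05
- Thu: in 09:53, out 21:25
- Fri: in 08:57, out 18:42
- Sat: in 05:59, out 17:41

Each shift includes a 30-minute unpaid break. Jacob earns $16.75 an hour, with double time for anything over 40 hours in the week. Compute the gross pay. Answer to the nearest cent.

Tue: 07:40–16:38 = 8 h 58 min; less 30 min break → 8 h 28 min
Wed: 08:07–17:05 = 8 h 58 min; less 30 min break → 8 h 28 min
Thu: 09:53–21:25 = 11 h 32 min; less 30 min break → 11 h 2 min
Fri: 08:57–18:42 = 9 h 45 min; less 30 min break → 9 h 15 min
Sat: 05:59–17:41 = 11 h 42 min; less 30 min break → 11 h 12 min
Total worked: 48 h 25 min = 2905 min.
Regular 40 h 0 min = 2400 min at $16.75/h; overtime 8 h 25 min = 505 min at $33.50/h.
Pay = (2400 × $16.75 + 505 × $33.50) ÷ 60 = $951.96.

$951.96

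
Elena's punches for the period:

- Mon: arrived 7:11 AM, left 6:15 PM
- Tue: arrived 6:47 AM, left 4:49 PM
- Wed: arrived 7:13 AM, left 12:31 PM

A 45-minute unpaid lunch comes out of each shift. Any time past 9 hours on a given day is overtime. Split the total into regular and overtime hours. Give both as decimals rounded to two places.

Mon: 7:11 AM–6:15 PM = 11 h 4 min; less 45 min break → 10 h 19 min
Tue: 6:47 AM–4:49 PM = 10 h 2 min; less 45 min break → 9 h 17 min
Wed: 7:13 AM–12:31 PM = 5 h 18 min; less 45 min break → 4 h 33 min
Mon reg 9 h 0 min / OT 1 h 19 min; Tue reg 9 h 0 min / OT 0 h 17 min; Wed reg 4 h 33 min / OT 0 h 0 min.
Totals: regular 22 h 33 min, overtime 1 h 36 min.

Regular 22.55 hours, overtime 1.60 hours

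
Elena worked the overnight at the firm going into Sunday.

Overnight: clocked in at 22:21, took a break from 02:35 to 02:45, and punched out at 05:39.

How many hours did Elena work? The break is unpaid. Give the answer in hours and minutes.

Overnight: 22:21 → midnight = 1 h 39 min; midnight → 05:39 = 5 h 39 min; span 7 h 18 min; less 10 min break → 7 h 8 min

7 h 8 min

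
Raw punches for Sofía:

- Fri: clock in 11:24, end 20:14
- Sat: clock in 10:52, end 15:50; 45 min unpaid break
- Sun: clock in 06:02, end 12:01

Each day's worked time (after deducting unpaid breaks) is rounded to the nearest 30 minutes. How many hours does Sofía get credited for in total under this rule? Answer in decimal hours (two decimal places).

19.00 hours

Fri: 11:24–20:14 = 8 h 50 min → rounds to 9 h 0 min
Sat: 10:52–15:50 = 4 h 58 min − 45 min = 4 h 13 min → rounds to 4 h 0 min
Sun: 06:02–12:01 = 5 h 59 min → rounds to 6 h 0 min
Total credited: 19 h 0 min.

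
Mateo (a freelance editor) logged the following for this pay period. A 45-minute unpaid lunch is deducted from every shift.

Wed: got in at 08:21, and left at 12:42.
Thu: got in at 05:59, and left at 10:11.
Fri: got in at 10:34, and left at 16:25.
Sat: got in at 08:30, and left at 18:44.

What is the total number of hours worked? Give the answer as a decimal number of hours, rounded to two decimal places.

Wed: 08:21–12:42 = 4 h 21 min; less 45 min break → 3 h 36 min
Thu: 05:59–10:11 = 4 h 12 min; less 45 min break → 3 h 27 min
Fri: 10:34–16:25 = 5 h 51 min; less 45 min break → 5 h 6 min
Sat: 08:30–18:44 = 10 h 14 min; less 45 min break → 9 h 29 min
Total: 3 h 36 min + 3 h 27 min + 5 h 6 min + 9 h 29 min = 21 h 38 min.

21.63 hours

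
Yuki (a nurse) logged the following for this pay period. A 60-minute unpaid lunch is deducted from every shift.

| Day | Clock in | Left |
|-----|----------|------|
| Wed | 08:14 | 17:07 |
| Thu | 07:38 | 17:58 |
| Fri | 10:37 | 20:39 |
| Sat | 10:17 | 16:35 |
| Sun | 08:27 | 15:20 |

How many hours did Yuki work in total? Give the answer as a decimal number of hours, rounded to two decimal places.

37.43 hours

Wed: 08:14–17:07 = 8 h 53 min; less 60 min break → 7 h 53 min
Thu: 07:38–17:58 = 10 h 20 min; less 60 min break → 9 h 20 min
Fri: 10:37–20:39 = 10 h 2 min; less 60 min break → 9 h 2 min
Sat: 10:17–16:35 = 6 h 18 min; less 60 min break → 5 h 18 min
Sun: 08:27–15:20 = 6 h 53 min; less 60 min break → 5 h 53 min
Total: 7 h 53 min + 9 h 20 min + 9 h 2 min + 5 h 18 min + 5 h 53 min = 37 h 26 min.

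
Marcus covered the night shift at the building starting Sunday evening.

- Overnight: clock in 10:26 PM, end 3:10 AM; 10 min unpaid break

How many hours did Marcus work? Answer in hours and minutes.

4 h 34 min

Overnight: 10:26 PM → midnight = 1 h 34 min; midnight → 3:10 AM = 3 h 10 min; span 4 h 44 min; less 10 min break → 4 h 34 min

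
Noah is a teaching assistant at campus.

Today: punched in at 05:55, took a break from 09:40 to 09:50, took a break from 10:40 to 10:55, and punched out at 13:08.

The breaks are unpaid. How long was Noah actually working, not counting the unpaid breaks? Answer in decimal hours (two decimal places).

Today: 05:55–13:08 = 7 h 13 min; less 25 min break → 6 h 48 min

6.80 hours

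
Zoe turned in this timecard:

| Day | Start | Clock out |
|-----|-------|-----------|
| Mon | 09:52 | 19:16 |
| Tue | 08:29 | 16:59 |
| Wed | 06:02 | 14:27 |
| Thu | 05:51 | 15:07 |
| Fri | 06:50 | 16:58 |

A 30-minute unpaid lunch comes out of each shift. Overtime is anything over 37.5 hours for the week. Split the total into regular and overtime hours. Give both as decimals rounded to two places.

Mon: 09:52–19:16 = 9 h 24 min; less 30 min break → 8 h 54 min
Tue: 08:29–16:59 = 8 h 30 min; less 30 min break → 8 h 0 min
Wed: 06:02–14:27 = 8 h 25 min; less 30 min break → 7 h 55 min
Thu: 05:51–15:07 = 9 h 16 min; less 30 min break → 8 h 46 min
Fri: 06:50–16:58 = 10 h 8 min; less 30 min break → 9 h 38 min
Total worked: 43 h 13 min = 43.22 h.
Threshold 37.5 h → overtime 5 h 43 min, regular 37 h 30 min.

Regular 37.50 hours, overtime 5.72 hours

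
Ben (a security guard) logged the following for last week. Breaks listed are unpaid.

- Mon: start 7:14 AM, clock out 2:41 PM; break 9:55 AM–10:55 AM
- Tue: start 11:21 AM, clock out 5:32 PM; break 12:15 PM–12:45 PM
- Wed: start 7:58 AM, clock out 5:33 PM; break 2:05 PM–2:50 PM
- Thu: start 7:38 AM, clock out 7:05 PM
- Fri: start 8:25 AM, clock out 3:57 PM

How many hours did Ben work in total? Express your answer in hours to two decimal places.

39.95 hours

Mon: 7:14 AM–2:41 PM = 7 h 27 min; less 60 min break → 6 h 27 min
Tue: 11:21 AM–5:32 PM = 6 h 11 min; less 30 min break → 5 h 41 min
Wed: 7:58 AM–5:33 PM = 9 h 35 min; less 45 min break → 8 h 50 min
Thu: 7:38 AM–7:05 PM = 11 h 27 min
Fri: 8:25 AM–3:57 PM = 7 h 32 min
Total: 6 h 27 min + 5 h 41 min + 8 h 50 min + 11 h 27 min + 7 h 32 min = 39 h 57 min.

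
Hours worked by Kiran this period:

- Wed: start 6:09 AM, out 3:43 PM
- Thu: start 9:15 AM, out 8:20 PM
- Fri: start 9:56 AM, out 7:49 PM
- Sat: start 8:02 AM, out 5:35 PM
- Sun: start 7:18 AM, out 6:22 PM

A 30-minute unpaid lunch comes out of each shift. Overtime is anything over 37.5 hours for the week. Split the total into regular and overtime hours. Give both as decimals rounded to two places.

Wed: 6:09 AM–3:43 PM = 9 h 34 min; less 30 min break → 9 h 4 min
Thu: 9:15 AM–8:20 PM = 11 h 5 min; less 30 min break → 10 h 35 min
Fri: 9:56 AM–7:49 PM = 9 h 53 min; less 30 min break → 9 h 23 min
Sat: 8:02 AM–5:35 PM = 9 h 33 min; less 30 min break → 9 h 3 min
Sun: 7:18 AM–6:22 PM = 11 h 4 min; less 30 min break → 10 h 34 min
Total worked: 48 h 39 min = 48.65 h.
Threshold 37.5 h → overtime 11 h 9 min, regular 37 h 30 min.

Regular 37.50 hours, overtime 11.15 hours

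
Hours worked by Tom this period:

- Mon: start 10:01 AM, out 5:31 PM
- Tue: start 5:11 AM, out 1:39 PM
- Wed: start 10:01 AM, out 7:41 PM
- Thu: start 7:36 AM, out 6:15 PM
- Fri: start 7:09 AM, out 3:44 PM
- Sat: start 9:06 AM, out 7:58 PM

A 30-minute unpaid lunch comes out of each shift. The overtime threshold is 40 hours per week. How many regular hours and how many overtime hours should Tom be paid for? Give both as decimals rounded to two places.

Regular 40.00 hours, overtime 12.73 hours

Mon: 10:01 AM–5:31 PM = 7 h 30 min; less 30 min break → 7 h 0 min
Tue: 5:11 AM–1:39 PM = 8 h 28 min; less 30 min break → 7 h 58 min
Wed: 10:01 AM–7:41 PM = 9 h 40 min; less 30 min break → 9 h 10 min
Thu: 7:36 AM–6:15 PM = 10 h 39 min; less 30 min break → 10 h 9 min
Fri: 7:09 AM–3:44 PM = 8 h 35 min; less 30 min break → 8 h 5 min
Sat: 9:06 AM–7:58 PM = 10 h 52 min; less 30 min break → 10 h 22 min
Total worked: 52 h 44 min = 52.73 h.
Threshold 40 h → overtime 12 h 44 min, regular 40 h 0 min.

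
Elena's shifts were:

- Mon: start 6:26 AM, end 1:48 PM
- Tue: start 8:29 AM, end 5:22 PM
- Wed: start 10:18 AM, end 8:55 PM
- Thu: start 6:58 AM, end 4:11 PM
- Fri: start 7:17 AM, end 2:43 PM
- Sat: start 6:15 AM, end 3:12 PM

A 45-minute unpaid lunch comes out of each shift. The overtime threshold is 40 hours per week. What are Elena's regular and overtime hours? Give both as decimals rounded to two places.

Regular 40.00 hours, overtime 7.97 hours

Mon: 6:26 AM–1:48 PM = 7 h 22 min; less 45 min break → 6 h 37 min
Tue: 8:29 AM–5:22 PM = 8 h 53 min; less 45 min break → 8 h 8 min
Wed: 10:18 AM–8:55 PM = 10 h 37 min; less 45 min break → 9 h 52 min
Thu: 6:58 AM–4:11 PM = 9 h 13 min; less 45 min break → 8 h 28 min
Fri: 7:17 AM–2:43 PM = 7 h 26 min; less 45 min break → 6 h 41 min
Sat: 6:15 AM–3:12 PM = 8 h 57 min; less 45 min break → 8 h 12 min
Total worked: 47 h 58 min = 47.97 h.
Threshold 40 h → overtime 7 h 58 min, regular 40 h 0 min.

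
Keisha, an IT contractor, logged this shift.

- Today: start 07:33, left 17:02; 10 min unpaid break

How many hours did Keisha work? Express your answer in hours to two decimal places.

9.32 hours

Today: 07:33–17:02 = 9 h 29 min; less 10 min break → 9 h 19 min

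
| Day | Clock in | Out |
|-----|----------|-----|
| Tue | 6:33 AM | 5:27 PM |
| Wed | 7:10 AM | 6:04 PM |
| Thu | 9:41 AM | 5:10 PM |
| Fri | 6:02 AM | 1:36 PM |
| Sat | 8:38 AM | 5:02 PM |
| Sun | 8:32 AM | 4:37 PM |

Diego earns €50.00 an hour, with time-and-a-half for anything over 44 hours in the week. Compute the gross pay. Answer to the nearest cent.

€2900.00

Tue: 6:33 AM–5:27 PM = 10 h 54 min
Wed: 7:10 AM–6:04 PM = 10 h 54 min
Thu: 9:41 AM–5:10 PM = 7 h 29 min
Fri: 6:02 AM–1:36 PM = 7 h 34 min
Sat: 8:38 AM–5:02 PM = 8 h 24 min
Sun: 8:32 AM–4:37 PM = 8 h 5 min
Total worked: 53 h 20 min = 3200 min.
Regular 44 h 0 min = 2640 min at €50.00/h; overtime 9 h 20 min = 560 min at €75.00/h.
Pay = (2640 × €50.00 + 560 × €75.00) ÷ 60 = €2900.00.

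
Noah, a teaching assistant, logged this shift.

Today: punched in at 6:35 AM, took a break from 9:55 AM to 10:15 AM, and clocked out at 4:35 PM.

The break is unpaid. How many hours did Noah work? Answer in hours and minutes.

Today: 6:35 AM–4:35 PM = 10 h 0 min; less 20 min break → 9 h 40 min

9 h 40 min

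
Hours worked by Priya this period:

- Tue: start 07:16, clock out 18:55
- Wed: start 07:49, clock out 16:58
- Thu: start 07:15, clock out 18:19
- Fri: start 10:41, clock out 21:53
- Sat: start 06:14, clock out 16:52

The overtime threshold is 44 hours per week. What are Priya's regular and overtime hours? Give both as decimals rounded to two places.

Regular 44.00 hours, overtime 9.70 hours

Tue: 07:16–18:55 = 11 h 39 min
Wed: 07:49–16:58 = 9 h 9 min
Thu: 07:15–18:19 = 11 h 4 min
Fri: 10:41–21:53 = 11 h 12 min
Sat: 06:14–16:52 = 10 h 38 min
Total worked: 53 h 42 min = 53.70 h.
Threshold 44 h → overtime 9 h 42 min, regular 44 h 0 min.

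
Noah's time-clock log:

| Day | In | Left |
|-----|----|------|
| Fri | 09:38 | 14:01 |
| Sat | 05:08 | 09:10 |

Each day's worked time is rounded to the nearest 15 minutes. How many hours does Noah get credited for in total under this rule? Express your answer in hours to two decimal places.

8.50 hours

Fri: 09:38–14:01 = 4 h 23 min → rounds to 4 h 30 min
Sat: 05:08–09:10 = 4 h 2 min → rounds to 4 h 0 min
Total credited: 8 h 30 min.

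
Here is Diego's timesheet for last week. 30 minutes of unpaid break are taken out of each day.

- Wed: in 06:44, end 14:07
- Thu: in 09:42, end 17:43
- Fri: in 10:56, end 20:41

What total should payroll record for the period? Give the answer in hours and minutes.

Wed: 06:44–14:07 = 7 h 23 min; less 30 min break → 6 h 53 min
Thu: 09:42–17:43 = 8 h 1 min; less 30 min break → 7 h 31 min
Fri: 10:56–20:41 = 9 h 45 min; less 30 min break → 9 h 15 min
Total: 6 h 53 min + 7 h 31 min + 9 h 15 min = 23 h 39 min.

23 h 39 min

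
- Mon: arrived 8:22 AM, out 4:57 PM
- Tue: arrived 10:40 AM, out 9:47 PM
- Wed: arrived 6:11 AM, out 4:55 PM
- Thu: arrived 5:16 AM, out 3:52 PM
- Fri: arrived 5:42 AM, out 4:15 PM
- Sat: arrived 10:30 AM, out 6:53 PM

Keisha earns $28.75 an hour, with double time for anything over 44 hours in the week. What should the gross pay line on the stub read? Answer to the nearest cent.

$2183.08

Mon: 8:22 AM–4:57 PM = 8 h 35 min
Tue: 10:40 AM–9:47 PM = 11 h 7 min
Wed: 6:11 AM–4:55 PM = 10 h 44 min
Thu: 5:16 AM–3:52 PM = 10 h 36 min
Fri: 5:42 AM–4:15 PM = 10 h 33 min
Sat: 10:30 AM–6:53 PM = 8 h 23 min
Total worked: 59 h 58 min = 3598 min.
Regular 44 h 0 min = 2640 min at $28.75/h; overtime 15 h 58 min = 958 min at $57.50/h.
Pay = (2640 × $28.75 + 958 × $57.50) ÷ 60 = $2183.08.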